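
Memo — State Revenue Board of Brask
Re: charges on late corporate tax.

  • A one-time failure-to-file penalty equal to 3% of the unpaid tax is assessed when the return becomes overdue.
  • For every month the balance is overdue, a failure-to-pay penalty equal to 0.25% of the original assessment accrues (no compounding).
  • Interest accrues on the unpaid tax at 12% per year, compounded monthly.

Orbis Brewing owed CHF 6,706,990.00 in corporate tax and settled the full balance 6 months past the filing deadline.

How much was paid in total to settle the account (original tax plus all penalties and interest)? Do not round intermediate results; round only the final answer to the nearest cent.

CHF 7,421,419.58

Failure-to-file penalty: 3% × CHF 6,706,990.00 = CHF 201,209.70
Failure-to-pay penalty: 6 × 0.25% × CHF 6,706,990.00 = CHF 100,604.85
Interest (12%/yr ÷ 12 = 1%/month): CHF 6,706,990.00 × ((1 + 0.01)^6 − 1) = CHF 412,615.0349…
Total = CHF 6,706,990.00 + CHF 301,814.5500 + CHF 412,615.0349… = CHF 7,421,419.58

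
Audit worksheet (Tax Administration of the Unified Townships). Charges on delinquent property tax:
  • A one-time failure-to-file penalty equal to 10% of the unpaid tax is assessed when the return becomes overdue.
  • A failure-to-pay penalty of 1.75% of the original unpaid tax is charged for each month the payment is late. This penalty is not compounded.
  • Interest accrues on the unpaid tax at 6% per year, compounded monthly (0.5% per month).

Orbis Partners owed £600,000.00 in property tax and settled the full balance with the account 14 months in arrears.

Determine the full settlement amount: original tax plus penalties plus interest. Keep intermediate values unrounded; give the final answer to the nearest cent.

Failure-to-file penalty: 10% × £600,000.00 = £60,000.00
Failure-to-pay penalty: 14 × 1.75% × £600,000.00 = £147,000.00
Interest: £600,000.00 × ((1 + 0.005)^14 − 1) = £600,000.00 × 0.0723211… = £43,392.6792…
Total = £600,000.00 + £207,000.0000 + £43,392.6792… = £850,392.68

£850,392.68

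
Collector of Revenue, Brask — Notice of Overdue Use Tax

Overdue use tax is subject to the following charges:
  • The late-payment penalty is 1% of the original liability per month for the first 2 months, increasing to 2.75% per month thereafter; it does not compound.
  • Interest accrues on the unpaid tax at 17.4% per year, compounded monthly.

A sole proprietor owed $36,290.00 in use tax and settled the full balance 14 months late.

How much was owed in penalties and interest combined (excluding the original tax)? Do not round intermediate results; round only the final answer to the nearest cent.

Penalty, months 1–2: 2 × 1% × $36,290.00 = $725.80
Penalty, months 3–14: 12 × 2.75% × $36,290.00 = $11,975.70
Interest (17.4%/yr ÷ 12 = 1.45%/month): $36,290.00 × ((1 + 0.0145)^14 − 1) = $8,103.1219…
Penalties + interest = $12,701.5000 + $8,103.1219… = $20,804.62

$20,804.62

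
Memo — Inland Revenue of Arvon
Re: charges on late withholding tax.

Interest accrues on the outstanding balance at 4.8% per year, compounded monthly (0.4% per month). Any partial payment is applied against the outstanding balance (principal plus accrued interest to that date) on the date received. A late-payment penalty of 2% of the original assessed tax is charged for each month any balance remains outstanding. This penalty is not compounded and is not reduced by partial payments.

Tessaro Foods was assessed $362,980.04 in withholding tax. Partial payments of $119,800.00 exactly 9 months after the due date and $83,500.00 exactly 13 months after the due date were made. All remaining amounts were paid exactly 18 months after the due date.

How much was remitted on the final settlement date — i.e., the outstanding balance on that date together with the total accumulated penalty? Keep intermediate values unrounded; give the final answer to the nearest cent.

Balance at month 9: $362,980.0400 × (1 + 0.004)^9 = $376,258.3611…
After $119,800.00 payment: $376,258.3611… − $119,800.00 = $256,458.3611…
Balance at month 13: $256,458.3611… × (1 + 0.004)^4 = $260,586.3806…
After $83,500.00 payment: $260,586.3806… − $83,500.00 = $177,086.3806…
Balance at month 18: $177,086.3806… × (1 + 0.004)^5 = $180,656.5556…
Penalty: 18 × 2% × $362,980.04 = $130,672.81…
Final settlement = outstanding balance + penalty = $180,656.5556… + $130,672.81… = $311,329.37

$311,329.37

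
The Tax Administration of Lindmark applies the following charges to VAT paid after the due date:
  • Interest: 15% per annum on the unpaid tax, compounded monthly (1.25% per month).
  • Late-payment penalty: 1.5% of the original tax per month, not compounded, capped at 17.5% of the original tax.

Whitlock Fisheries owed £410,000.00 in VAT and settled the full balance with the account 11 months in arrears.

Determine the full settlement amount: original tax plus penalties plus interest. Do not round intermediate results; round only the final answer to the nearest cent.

Penalty: 11 × 1.5% × £410,000.00 = £67,650.00 (below the 17.5% cap of £71,750.00)
Interest: £410,000.00 × ((1 + 0.0125)^11 − 1) = £410,000.00 × 0.1464242… = £60,033.9282…
Total = £410,000.00 + £67,650.0000 + £60,033.9282… = £537,683.93

£537,683.93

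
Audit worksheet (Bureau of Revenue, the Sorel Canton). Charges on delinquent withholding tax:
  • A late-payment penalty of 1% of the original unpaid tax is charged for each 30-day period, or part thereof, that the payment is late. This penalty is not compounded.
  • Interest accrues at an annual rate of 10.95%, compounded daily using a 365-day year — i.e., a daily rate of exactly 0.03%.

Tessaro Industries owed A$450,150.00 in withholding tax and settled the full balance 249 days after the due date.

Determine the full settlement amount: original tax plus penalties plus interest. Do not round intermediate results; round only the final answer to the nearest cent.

A$525,572.08

Penalty periods: ⌈249/30⌉ = 9; penalty = 9 × 1% × A$450,150.00 = A$40,513.50
Interest: A$450,150.00 × ((1 + 0.0003)^249 − 1) = A$450,150.00 × 0.07754876… = A$34,908.5755…
Total = A$450,150.00 + A$40,513.5000 + A$34,908.5755… = A$525,572.08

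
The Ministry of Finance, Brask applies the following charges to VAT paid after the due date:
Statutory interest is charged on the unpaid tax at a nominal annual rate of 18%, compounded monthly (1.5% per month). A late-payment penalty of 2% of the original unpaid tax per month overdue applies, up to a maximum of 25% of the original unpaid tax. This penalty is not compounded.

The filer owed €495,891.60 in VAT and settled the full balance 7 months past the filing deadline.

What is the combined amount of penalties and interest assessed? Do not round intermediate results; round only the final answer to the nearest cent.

Penalty: 7 × 2% × €495,891.60 = €69,424.82… (below the 25% cap of €123,972.90)
Interest: €495,891.60 × ((1 + 0.015)^7 − 1) = €495,891.60 × 0.1098449… = €54,471.1696…
Penalties + interest = €69,424.8240 + €54,471.1696… = €123,895.99

€123,895.99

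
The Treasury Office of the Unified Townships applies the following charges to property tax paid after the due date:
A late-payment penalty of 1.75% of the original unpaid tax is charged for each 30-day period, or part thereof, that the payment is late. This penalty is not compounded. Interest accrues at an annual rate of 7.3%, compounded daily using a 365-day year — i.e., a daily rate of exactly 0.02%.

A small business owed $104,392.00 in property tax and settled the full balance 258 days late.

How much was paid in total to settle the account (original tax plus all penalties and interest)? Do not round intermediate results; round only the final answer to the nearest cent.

Penalty periods: ⌈258/30⌉ = 9; penalty = 9 × 1.75% × $104,392.00 = $16,441.74
Interest: $104,392.00 × ((1 + 0.0002)^258 − 1) = $104,392.00 × 0.05294904… = $5,527.4566…
Total = $104,392.00 + $16,441.7400 + $5,527.4566… = $126,361.20

$126,361.20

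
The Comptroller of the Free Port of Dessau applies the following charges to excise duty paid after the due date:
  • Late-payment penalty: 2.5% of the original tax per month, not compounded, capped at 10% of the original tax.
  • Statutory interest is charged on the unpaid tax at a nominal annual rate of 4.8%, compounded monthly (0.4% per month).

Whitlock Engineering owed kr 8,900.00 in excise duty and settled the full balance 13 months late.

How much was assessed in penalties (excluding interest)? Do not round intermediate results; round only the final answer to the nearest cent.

Penalty (uncapped): 13 × 2.5% × kr 8,900.00 = kr 2,892.50; cap = 10% × kr 8,900.00 = kr 890.00 → penalty = kr 890.00

kr 890.00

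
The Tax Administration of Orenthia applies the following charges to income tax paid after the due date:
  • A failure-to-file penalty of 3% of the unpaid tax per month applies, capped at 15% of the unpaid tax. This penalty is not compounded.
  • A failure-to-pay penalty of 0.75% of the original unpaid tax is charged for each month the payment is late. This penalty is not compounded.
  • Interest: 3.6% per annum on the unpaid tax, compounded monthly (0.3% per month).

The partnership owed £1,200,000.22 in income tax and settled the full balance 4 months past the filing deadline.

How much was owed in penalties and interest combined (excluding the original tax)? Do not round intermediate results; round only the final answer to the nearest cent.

£194,464.97

Failure-to-file: 4 × 3% × £1,200,000.22 = £144,000.03… (under the 15% cap)
Failure-to-pay penalty: 4 × 0.75% × £1,200,000.22 = £36,000.01…
Interest: £1,200,000.22 × ((1 + 0.003)^4 − 1) = £1,200,000.22 × 0.0120541… = £14,464.9323…
Penalties + interest = £180,000.0330 + £14,464.9323… = £194,464.97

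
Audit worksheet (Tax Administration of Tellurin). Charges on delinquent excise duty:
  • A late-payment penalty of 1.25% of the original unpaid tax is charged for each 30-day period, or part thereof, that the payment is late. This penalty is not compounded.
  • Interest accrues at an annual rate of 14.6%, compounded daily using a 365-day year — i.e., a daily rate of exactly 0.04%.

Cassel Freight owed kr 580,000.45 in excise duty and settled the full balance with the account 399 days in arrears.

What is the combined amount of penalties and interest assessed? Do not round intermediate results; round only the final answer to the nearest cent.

Penalty periods: ⌈399/30⌉ = 14; penalty = 14 × 1.25% × kr 580,000.45 = kr 101,500.08…
Interest: kr 580,000.45 × ((1 + 0.0004)^399 − 1) = kr 580,000.45 × 0.17300413… = kr 100,342.4719…
Penalties + interest = kr 101,500.0788… + kr 100,342.4719… = kr 201,842.55

kr 201,842.55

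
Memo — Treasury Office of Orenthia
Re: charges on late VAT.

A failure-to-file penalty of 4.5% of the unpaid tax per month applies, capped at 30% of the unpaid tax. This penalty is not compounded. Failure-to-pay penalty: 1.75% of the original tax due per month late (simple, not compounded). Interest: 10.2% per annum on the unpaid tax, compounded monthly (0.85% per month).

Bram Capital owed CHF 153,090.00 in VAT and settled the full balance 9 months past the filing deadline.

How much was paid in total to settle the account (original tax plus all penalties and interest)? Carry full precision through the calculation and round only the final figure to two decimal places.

Failure-to-file: 9 × 4.5% × CHF 153,090.00 = CHF 62,001.45, capped at 30% × CHF 153,090.00 = CHF 45,927.00
Failure-to-pay penalty = 1.75% × CHF 153,090.00 × 9 mo = CHF 24,111.68…
Interest: CHF 153,090.00 × ((1 + 0.0085)^9 − 1) = CHF 153,090.00 × 0.0791532… = CHF 12,117.5710…
Total = CHF 153,090.00 + CHF 70,038.6750 + CHF 12,117.5710… = CHF 235,246.25

CHF 235,246.25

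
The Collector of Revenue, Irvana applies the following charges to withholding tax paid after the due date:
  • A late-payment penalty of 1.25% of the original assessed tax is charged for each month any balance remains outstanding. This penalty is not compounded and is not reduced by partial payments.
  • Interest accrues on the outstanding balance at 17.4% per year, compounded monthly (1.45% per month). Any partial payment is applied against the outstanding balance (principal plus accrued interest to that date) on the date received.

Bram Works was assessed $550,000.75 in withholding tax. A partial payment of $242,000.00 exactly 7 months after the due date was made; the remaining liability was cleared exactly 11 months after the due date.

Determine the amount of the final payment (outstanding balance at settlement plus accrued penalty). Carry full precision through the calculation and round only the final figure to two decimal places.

$463,651.65

Balance at month 7: $550,000.7500 × (1 + 0.0145)^7 = $608,313.7614…
After $242,000.00 payment: $608,313.7614… − $242,000.00 = $366,313.7614…
Balance at month 11: $366,313.7614… × (1 + 0.0145)^4 = $388,026.5476…
Penalty: 11 × 1.25% × $550,000.75 = $75,625.10…
Final settlement = outstanding balance + penalty = $388,026.5476… + $75,625.10… = $463,651.65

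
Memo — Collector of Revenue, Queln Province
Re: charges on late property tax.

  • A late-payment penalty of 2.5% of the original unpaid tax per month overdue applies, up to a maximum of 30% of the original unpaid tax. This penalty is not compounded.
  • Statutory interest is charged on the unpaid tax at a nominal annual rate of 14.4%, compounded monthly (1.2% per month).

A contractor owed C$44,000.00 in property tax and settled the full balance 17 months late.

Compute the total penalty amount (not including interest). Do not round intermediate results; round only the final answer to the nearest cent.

Penalty (uncapped): 17 × 2.5% × C$44,000.00 = C$18,700.00; cap = 30% × C$44,000.00 = C$13,200.00 → penalty = C$13,200.00

C$13,200.00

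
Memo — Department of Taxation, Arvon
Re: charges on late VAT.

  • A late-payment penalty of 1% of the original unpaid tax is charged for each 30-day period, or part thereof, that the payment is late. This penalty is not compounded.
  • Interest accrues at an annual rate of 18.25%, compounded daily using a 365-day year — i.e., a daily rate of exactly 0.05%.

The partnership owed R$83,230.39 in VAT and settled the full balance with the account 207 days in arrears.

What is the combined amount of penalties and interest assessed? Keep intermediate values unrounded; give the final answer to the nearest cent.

R$14,899.66

Penalty periods: ⌈207/30⌉ = 7; penalty = 7 × 1% × R$83,230.39 = R$5,826.13…
Interest: R$83,230.39 × ((1 + 0.0005)^207 − 1) = R$83,230.39 × 0.10901711… = R$9,073.5363…
Penalties + interest = R$5,826.1273 + R$9,073.5363… = R$14,899.66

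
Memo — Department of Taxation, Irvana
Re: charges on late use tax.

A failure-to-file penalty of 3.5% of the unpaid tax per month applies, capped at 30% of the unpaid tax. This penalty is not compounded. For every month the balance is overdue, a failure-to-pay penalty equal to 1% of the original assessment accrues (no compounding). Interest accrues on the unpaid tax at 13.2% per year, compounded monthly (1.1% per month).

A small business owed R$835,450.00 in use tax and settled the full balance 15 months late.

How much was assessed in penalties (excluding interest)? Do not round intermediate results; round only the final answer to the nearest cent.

R$375,952.50

Failure-to-file: 15 × 3.5% × R$835,450.00 = R$438,611.25, capped at 30% × R$835,450.00 = R$250,635.00
Failure-to-pay penalty = 1% × R$835,450.00 × 15 mo = R$125,317.50
Total penalty = R$250,635.00 + R$125,317.50 = R$375,952.50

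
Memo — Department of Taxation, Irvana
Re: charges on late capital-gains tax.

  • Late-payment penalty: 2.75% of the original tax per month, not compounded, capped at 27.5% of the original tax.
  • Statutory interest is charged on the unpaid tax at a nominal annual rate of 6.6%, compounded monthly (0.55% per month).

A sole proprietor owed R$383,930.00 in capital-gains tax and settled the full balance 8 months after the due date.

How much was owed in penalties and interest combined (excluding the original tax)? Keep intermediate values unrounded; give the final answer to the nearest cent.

Penalty: 8 × 2.75% × R$383,930.00 = R$84,464.60 (below the 27.5% cap of R$105,580.75)
Interest: R$383,930.00 × ((1 + 0.0055)^8 − 1) = R$383,930.00 × 0.0448564… = R$17,221.7105…
Penalties + interest = R$84,464.6000 + R$17,221.7105… = R$101,686.31

R$101,686.31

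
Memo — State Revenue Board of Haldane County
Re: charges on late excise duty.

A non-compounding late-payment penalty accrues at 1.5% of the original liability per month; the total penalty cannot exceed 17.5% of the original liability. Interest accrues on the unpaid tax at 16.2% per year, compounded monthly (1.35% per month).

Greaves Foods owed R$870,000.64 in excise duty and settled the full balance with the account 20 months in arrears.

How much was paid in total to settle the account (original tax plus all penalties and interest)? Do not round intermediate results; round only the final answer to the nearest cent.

Penalty (uncapped): 20 × 1.5% × R$870,000.64 = R$261,000.19…; cap = 17.5% × R$870,000.64 = R$152,250.11… → penalty = R$152,250.11…
Interest: R$870,000.64 × ((1 + 0.0135)^20 − 1) = R$870,000.64 × 0.3076004… = R$267,612.5863…
Total = R$870,000.64 + R$152,250.1120 + R$267,612.5863… = R$1,289,863.34

R$1,289,863.34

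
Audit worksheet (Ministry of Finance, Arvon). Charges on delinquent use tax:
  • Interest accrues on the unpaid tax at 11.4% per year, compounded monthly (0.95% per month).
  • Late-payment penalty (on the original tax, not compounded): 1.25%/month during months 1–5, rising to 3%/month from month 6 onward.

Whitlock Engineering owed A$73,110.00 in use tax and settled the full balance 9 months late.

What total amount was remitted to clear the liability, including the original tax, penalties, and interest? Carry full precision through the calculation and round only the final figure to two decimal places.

A$92,946.36

Penalty, months 1–5: 5 × 1.25% × A$73,110.00 = A$4,569.38…
Penalty, months 6–9: 4 × 3% × A$73,110.00 = A$8,773.20
Interest: A$73,110.00 × ((1 + 0.0095)^9 − 1) = A$73,110.00 × 0.0888221… = A$6,493.7805…
Total = A$73,110.00 + A$13,342.5750 + A$6,493.7805… = A$92,946.36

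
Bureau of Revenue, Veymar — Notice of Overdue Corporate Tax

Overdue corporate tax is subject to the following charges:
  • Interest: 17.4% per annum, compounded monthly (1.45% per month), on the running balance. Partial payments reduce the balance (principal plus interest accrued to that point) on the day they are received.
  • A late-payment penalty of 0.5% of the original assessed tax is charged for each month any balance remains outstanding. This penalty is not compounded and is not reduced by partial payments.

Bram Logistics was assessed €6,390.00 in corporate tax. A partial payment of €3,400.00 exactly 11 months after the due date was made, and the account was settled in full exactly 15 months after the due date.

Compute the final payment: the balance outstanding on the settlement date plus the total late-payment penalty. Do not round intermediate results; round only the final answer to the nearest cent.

Balance at month 11: €6,390.0000 × (1 + 0.0145)^11 = €7,486.4068…
After €3,400.00 payment: €7,486.4068… − €3,400.00 = €4,086.4068…
Balance at month 15: €4,086.4068… × (1 + 0.0145)^4 = €4,328.6234…
Penalty: 15 × 0.5% × €6,390.00 = €479.25
Final settlement = outstanding balance + penalty = €4,328.6234… + €479.25 = €4,807.87

€4,807.87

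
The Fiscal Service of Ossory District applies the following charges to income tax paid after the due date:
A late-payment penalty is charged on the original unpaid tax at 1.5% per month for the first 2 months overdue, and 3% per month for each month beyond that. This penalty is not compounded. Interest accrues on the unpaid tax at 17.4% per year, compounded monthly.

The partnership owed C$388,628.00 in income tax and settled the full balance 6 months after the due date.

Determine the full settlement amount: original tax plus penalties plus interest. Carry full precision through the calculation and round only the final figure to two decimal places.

C$481,982.43

Penalty, months 1–2: 2 × 1.5% × C$388,628.00 = C$11,658.84
Penalty, months 3–6: 4 × 3% × C$388,628.00 = C$46,635.36
Interest (17.4%/yr ÷ 12 = 1.45%/month): C$388,628.00 × ((1 + 0.0145)^6 − 1) = C$35,060.2264…
Total = C$388,628.00 + C$58,294.2000 + C$35,060.2264… = C$481,982.43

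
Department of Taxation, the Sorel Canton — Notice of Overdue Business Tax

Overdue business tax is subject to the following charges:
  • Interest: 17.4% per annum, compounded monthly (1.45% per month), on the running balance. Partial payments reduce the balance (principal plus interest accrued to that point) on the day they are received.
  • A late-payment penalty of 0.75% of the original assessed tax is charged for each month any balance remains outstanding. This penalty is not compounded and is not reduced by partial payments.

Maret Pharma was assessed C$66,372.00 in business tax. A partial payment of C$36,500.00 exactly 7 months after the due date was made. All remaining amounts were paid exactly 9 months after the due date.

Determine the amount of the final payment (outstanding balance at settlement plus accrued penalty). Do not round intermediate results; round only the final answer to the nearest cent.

C$42,467.22

Balance at month 7: C$66,372.0000 × (1 + 0.0145)^7 = C$73,408.9926…
After C$36,500.00 payment: C$73,408.9926… − C$36,500.00 = C$36,908.9926…
Balance at month 9: C$36,908.9926… × (1 + 0.0145)^2 = C$37,987.1135…
Penalty: 9 × 0.75% × C$66,372.00 = C$4,480.11
Final settlement = outstanding balance + penalty = C$37,987.1135… + C$4,480.11 = C$42,467.22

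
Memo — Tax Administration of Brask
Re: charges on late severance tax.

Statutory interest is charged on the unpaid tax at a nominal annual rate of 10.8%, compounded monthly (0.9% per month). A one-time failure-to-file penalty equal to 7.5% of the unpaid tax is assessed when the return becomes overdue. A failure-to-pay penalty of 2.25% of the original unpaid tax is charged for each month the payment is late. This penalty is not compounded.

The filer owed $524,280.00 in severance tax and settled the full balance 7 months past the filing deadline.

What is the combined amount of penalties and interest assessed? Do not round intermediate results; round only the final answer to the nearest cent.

Failure-to-file penalty: 7.5% × $524,280.00 = $39,321.00
Failure-to-pay penalty = 2.25% × $524,280.00 × 7 mo = $82,574.10
Interest: $524,280.00 × ((1 + 0.009)^7 − 1) = $524,280.00 × 0.0647267… = $33,934.9383…
Penalties + interest = $121,895.1000 + $33,934.9383… = $155,830.04

$155,830.04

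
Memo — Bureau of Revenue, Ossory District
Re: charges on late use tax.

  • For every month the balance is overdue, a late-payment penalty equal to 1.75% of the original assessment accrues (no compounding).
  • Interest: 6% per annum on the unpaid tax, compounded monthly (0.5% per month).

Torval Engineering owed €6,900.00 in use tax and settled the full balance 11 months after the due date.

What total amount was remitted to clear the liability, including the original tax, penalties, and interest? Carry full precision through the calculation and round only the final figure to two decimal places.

€8,617.38

Late-payment penalty = 1.75% × €6,900.00 × 11 mo = €1,328.25
Interest: €6,900.00 × ((1 + 0.005)^11 − 1) = €6,900.00 × 0.0563958… = €389.1312…
Total = €6,900.00 + €1,328.2500 + €389.1312… = €8,617.38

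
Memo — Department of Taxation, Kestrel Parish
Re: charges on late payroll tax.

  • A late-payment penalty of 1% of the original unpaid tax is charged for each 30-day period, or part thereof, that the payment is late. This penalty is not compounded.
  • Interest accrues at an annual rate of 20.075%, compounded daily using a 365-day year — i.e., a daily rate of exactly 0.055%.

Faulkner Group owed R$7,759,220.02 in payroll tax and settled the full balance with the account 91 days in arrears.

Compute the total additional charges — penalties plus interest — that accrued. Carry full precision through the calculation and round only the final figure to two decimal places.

Penalty periods: ⌈91/30⌉ = 4; penalty = 4 × 1% × R$7,759,220.02 = R$310,368.80…
Interest: R$7,759,220.02 × ((1 + 0.00055)^91 − 1) = R$7,759,220.02 × 0.05130920… = R$398,119.3446…
Penalties + interest = R$310,368.8008 + R$398,119.3446… = R$708,488.15

R$708,488.15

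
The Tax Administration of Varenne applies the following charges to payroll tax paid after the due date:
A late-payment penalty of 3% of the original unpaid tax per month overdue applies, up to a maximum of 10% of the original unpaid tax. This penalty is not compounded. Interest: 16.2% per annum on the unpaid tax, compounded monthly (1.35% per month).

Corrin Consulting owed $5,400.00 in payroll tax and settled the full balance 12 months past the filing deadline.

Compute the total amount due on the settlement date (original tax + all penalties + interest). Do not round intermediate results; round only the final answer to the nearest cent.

Penalty (uncapped): 12 × 3% × $5,400.00 = $1,944.00; cap = 10% × $5,400.00 = $540.00 → penalty = $540.00
Interest: $5,400.00 × ((1 + 0.0135)^12 − 1) = $5,400.00 × 0.1745866… = $942.7676…
Total = $5,400.00 + $540.0000 + $942.7676… = $6,882.77

$6,882.77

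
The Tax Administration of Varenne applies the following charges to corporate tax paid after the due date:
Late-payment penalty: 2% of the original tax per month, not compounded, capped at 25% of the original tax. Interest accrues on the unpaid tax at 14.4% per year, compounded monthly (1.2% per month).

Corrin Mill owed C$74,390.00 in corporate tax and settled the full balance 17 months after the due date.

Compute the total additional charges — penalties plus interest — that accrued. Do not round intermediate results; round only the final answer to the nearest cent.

C$35,321.11

Penalty (uncapped): 17 × 2% × C$74,390.00 = C$25,292.60; cap = 25% × C$74,390.00 = C$18,597.50 → penalty = C$18,597.50
Interest: C$74,390.00 × ((1 + 0.012)^17 − 1) = C$74,390.00 × 0.2248100… = C$16,723.6136…
Penalties + interest = C$18,597.5000 + C$16,723.6136… = C$35,321.11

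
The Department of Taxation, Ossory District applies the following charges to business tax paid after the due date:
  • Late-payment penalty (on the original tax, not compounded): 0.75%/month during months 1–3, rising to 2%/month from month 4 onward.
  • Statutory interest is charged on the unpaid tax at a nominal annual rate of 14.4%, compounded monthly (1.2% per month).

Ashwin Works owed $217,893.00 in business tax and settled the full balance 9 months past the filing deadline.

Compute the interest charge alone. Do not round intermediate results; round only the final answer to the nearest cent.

Interest: $217,893.00 × ((1 + 0.012)^9 − 1) = $217,893.00 × 0.1133318… = $24,694.2051…

$24,694.21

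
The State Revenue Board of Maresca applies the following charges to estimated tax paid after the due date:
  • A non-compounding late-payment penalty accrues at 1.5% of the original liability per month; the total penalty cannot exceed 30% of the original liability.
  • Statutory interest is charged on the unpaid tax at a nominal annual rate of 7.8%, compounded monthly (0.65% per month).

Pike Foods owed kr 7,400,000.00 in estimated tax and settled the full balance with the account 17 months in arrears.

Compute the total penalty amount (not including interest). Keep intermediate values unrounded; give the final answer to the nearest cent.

Penalty: 17 × 1.5% × kr 7,400,000.00 = kr 1,887,000.00 (below the 30% cap of kr 2,220,000.00)

kr 1,887,000.00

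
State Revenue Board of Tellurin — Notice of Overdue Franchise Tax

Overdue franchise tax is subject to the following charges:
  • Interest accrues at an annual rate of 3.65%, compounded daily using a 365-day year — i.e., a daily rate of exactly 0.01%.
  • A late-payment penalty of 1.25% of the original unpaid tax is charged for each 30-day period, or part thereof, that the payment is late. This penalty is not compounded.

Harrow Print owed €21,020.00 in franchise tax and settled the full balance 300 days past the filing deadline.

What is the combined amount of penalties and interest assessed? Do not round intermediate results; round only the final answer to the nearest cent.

Penalty periods: ⌈300/30⌉ = 10; penalty = 10 × 1.25% × €21,020.00 = €2,627.50
Interest: €21,020.00 × ((1 + 0.0001)^300 − 1) = €21,020.00 × 0.03045299… = €640.1218…
Penalties + interest = €2,627.5000 + €640.1218… = €3,267.62

€3,267.62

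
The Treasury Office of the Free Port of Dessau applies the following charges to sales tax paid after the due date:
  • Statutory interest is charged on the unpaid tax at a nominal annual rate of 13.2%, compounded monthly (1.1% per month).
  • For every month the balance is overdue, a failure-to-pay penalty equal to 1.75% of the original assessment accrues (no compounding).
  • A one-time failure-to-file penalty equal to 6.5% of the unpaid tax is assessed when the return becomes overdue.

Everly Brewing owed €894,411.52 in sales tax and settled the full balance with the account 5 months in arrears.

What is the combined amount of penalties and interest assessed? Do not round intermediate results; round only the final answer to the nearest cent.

€186,684.60

Failure-to-file penalty: 6.5% × €894,411.52 = €58,136.75…
Failure-to-pay penalty: 5 × 1.75% × €894,411.52 = €78,261.01…
Interest: €894,411.52 × ((1 + 0.011)^5 − 1) = €894,411.52 × 0.0562234… = €50,286.8418…
Penalties + interest = €136,397.7568 + €50,286.8418… = €186,684.60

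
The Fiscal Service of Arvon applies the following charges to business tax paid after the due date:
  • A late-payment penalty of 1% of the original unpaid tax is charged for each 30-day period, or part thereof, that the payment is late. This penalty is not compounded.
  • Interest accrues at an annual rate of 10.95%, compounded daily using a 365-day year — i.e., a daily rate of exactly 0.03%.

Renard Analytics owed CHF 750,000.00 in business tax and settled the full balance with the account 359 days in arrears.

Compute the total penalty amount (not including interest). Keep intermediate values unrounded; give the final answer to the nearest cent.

CHF 90,000.00

Penalty periods: ⌈359/30⌉ = 12; penalty = 12 × 1% × CHF 750,000.00 = CHF 90,000.00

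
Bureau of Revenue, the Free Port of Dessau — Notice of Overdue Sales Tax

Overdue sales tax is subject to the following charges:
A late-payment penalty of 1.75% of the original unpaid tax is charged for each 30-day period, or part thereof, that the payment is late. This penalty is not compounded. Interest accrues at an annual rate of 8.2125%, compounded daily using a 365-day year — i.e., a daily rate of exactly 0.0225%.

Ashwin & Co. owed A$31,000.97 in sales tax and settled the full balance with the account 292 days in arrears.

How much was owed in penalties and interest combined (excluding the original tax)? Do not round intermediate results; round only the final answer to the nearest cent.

Penalty periods: ⌈292/30⌉ = 10; penalty = 10 × 1.75% × A$31,000.97 = A$5,425.17…
Interest: A$31,000.97 × ((1 + 0.000225)^292 − 1) = A$31,000.97 × 0.06789841… = A$2,104.9164…
Penalties + interest = A$5,425.1698… + A$2,104.9164… = A$7,530.09

A$7,530.09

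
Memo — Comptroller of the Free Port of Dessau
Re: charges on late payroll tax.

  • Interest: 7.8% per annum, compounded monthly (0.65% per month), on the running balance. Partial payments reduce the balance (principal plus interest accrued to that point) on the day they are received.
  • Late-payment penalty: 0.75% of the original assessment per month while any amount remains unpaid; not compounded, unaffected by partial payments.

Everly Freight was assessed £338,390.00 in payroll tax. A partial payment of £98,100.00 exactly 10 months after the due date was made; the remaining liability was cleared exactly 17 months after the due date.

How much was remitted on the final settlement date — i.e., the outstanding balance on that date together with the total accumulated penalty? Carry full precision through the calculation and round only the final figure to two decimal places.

£318,284.33

Balance at month 10: £338,390.0000 × (1 + 0.0065)^10 = £361,039.9935…
After £98,100.00 payment: £361,039.9935… − £98,100.00 = £262,939.9935…
Balance at month 17: £262,939.9935… × (1 + 0.0065)^7 = £275,139.6005…
Penalty: 17 × 0.75% × £338,390.00 = £43,144.73…
Final settlement = outstanding balance + penalty = £275,139.6005… + £43,144.73… = £318,284.33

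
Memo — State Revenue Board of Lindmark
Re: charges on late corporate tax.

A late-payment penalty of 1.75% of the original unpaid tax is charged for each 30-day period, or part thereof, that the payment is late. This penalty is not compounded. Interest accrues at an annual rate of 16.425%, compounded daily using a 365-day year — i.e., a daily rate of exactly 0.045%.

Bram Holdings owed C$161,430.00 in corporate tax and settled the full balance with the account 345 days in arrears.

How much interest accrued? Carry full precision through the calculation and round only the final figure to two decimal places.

C$27,105.57

Interest: C$161,430.00 × ((1 + 0.00045)^345 − 1) = C$161,430.00 × 0.16790913… = C$27,105.5704…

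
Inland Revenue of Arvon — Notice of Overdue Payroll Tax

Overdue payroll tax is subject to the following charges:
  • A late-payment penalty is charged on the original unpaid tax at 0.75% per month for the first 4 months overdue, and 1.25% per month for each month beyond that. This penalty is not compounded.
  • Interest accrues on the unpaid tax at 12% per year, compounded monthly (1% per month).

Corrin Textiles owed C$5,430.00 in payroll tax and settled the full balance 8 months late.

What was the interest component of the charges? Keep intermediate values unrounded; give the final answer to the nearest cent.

C$449.91

Interest: C$5,430.00 × ((1 + 0.01)^8 − 1) = C$5,430.00 × 0.0828567… = C$449.9119…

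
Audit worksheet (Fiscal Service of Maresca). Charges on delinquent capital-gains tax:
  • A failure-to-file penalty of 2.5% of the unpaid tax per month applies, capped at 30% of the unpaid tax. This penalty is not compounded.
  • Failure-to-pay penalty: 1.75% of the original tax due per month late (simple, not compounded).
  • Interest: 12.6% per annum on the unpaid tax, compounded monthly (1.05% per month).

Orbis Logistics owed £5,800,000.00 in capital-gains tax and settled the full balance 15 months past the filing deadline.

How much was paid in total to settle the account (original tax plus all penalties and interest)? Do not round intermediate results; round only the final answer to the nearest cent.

£10,046,295.72

Failure-to-file: 15 × 2.5% × £5,800,000.00 = £2,175,000.00, capped at 30% × £5,800,000.00 = £1,740,000.00
Failure-to-pay penalty = 1.75% × £5,800,000.00 × 15 mo = £1,522,500.00
Interest: £5,800,000.00 × ((1 + 0.0105)^15 − 1) = £5,800,000.00 × 0.1696200… = £983,795.7164…
Total = £5,800,000.00 + £3,262,500.0000 + £983,795.7164… = £10,046,295.72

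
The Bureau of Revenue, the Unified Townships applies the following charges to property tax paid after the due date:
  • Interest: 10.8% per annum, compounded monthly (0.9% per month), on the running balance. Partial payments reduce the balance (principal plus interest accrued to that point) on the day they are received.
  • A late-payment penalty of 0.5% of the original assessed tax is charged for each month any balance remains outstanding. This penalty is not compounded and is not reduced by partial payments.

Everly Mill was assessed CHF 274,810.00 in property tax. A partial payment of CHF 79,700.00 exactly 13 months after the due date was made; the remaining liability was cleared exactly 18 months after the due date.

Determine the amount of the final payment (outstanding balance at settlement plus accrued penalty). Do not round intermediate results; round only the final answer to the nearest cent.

Balance at month 13: CHF 274,810.0000 × (1 + 0.009)^13 = CHF 308,757.6261…
After CHF 79,700.00 payment: CHF 308,757.6261… − CHF 79,700.00 = CHF 229,057.6261…
Balance at month 18: CHF 229,057.6261… × (1 + 0.009)^5 = CHF 239,552.4333…
Penalty: 18 × 0.5% × CHF 274,810.00 = CHF 24,732.90
Final settlement = outstanding balance + penalty = CHF 239,552.4333… + CHF 24,732.90 = CHF 264,285.33

CHF 264,285.33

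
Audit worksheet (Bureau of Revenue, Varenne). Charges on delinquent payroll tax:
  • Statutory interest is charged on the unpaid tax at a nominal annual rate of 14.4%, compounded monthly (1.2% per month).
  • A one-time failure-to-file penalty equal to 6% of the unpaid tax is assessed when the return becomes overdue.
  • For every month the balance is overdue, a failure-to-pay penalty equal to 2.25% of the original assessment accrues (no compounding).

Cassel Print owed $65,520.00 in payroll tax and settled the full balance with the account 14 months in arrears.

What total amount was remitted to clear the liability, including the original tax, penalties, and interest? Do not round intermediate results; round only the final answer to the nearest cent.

Failure-to-file penalty: 6% × $65,520.00 = $3,931.20
Failure-to-pay penalty: 14 × 2.25% × $65,520.00 = $20,638.80
Interest: $65,520.00 × ((1 + 0.012)^14 − 1) = $65,520.00 × 0.1817543… = $11,908.5389…
Total = $65,520.00 + $24,570.0000 + $11,908.5389… = $101,998.54

$101,998.54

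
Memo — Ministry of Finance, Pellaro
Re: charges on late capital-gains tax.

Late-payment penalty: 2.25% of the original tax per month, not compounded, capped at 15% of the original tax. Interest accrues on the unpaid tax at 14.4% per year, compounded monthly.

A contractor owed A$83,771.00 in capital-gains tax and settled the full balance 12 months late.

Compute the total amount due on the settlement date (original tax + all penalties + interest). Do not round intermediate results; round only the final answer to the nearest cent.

A$109,228.56

Penalty (uncapped): 12 × 2.25% × A$83,771.00 = A$22,618.17; cap = 15% × A$83,771.00 = A$12,565.65 → penalty = A$12,565.65
Interest (14.4%/yr ÷ 12 = 1.2%/month): A$83,771.00 × ((1 + 0.012)^12 − 1) = A$12,891.9066…
Total = A$83,771.00 + A$12,565.6500 + A$12,891.9066… = A$109,228.56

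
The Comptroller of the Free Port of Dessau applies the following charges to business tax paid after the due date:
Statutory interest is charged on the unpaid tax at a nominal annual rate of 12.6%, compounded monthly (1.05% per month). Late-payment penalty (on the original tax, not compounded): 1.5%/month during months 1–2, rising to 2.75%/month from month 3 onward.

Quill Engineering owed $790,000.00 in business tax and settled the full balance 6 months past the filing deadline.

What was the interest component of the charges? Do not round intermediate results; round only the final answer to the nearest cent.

Interest: $790,000.00 × ((1 + 0.0105)^6 − 1) = $790,000.00 × 0.0646771… = $51,094.8976…

$51,094.90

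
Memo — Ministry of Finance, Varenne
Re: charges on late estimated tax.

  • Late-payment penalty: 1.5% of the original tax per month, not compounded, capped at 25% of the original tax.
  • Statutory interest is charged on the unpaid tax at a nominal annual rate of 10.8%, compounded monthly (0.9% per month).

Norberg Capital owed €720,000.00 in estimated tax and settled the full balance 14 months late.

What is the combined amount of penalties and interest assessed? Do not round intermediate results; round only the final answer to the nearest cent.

€247,422.99

Penalty: 14 × 1.5% × €720,000.00 = €151,200.00 (below the 25% cap of €180,000.00)
Interest: €720,000.00 × ((1 + 0.009)^14 − 1) = €720,000.00 × 0.1336430… = €96,222.9912…
Penalties + interest = €151,200.0000 + €96,222.9912… = €247,422.99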